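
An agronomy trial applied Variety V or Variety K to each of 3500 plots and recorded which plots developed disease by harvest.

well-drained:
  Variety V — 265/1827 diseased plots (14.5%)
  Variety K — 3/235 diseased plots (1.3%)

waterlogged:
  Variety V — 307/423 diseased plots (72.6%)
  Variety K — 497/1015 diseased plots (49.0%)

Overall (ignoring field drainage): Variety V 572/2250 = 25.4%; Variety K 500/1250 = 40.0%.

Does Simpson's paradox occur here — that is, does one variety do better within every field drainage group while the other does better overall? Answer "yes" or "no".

Within each field drainage level (well-drained 14.5% vs 1.3%; waterlogged 72.6% vs 49.0%), Variety K has the lower rate every time. Pooled: 25.4% vs 40.0% — Variety V has the lower rate overall. The two comparisons disagree.

yes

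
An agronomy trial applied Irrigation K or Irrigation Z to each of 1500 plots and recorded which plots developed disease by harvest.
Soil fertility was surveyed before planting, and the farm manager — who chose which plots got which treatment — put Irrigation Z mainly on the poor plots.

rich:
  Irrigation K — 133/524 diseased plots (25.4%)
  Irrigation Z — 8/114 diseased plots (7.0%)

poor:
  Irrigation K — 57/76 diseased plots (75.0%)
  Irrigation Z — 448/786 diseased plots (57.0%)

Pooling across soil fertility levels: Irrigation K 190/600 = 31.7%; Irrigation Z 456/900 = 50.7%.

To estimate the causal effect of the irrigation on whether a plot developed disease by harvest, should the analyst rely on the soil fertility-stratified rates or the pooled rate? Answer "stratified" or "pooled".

Soil fertility differs across irrigations for reasons unrelated to any effect of the irrigation itself, and it separately predicts the outcome — a classic confounder. We must compare within soil fertility levels.
Within each level — rich: 25.4% vs 7.0%; poor: 75.0% vs 57.0% — Irrigation Z is lower every time.

stratified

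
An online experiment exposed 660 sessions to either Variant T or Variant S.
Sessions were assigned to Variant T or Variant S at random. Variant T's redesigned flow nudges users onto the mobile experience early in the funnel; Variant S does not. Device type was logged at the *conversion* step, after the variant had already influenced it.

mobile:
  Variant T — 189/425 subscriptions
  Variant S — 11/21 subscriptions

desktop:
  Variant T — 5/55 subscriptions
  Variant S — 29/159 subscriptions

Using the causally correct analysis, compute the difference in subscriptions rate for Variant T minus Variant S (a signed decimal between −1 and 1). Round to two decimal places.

+0.18

The device type-specific comparison favours Variant S throughout, but the pooled figures favour Variant T. The question is whether to condition on device type.
Because the variant influences device type, device type is a post-treatment mediator, not a confounder. Stratifying on it would bias the estimate; the causal effect is the crude pooled difference.
The causal difference is the pooled difference: 0.404 − 0.222 = +0.182.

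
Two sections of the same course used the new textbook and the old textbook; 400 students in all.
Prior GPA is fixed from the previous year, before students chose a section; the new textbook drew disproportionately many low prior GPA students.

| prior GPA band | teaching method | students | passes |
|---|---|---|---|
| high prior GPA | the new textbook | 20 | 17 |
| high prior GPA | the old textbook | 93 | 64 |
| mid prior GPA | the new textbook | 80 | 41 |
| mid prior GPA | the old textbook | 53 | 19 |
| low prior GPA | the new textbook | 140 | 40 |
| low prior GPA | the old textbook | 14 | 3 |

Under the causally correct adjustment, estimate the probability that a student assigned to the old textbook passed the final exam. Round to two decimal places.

0.40

Within every prior GPA band level the new textbook has the higher rate, yet pooled the old textbook does — Simpson's reversal.
Prior GPA band is set before the teaching method has any effect — it is not caused by the teaching method — and it independently drives the outcome. That makes it a confounder, so the causal comparison is within prior GPA band levels.
Standardising the old textbook to the population prior GPA band mix: 0.282·64/93 + 0.333·19/53 + 0.385·3/14 = 0.396.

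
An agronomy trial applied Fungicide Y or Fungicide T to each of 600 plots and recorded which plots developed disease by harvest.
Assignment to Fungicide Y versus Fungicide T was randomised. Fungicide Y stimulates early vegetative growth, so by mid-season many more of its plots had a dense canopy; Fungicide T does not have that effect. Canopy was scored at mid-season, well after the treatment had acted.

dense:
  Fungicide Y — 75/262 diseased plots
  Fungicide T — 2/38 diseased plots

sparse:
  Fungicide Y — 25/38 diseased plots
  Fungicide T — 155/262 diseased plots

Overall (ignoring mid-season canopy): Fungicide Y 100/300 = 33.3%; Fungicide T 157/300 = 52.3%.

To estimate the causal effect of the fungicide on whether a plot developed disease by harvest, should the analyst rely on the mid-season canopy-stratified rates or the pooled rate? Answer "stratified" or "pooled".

pooled

The distribution of mid-season canopy is itself part of what the fungicide does — it is an intermediate outcome. Holding it fixed would remove that part of the effect; the total effect is the pooled difference.
Pooled: Fungicide Y 33.3% vs Fungicide T 52.3%; Fungicide Y is lower overall.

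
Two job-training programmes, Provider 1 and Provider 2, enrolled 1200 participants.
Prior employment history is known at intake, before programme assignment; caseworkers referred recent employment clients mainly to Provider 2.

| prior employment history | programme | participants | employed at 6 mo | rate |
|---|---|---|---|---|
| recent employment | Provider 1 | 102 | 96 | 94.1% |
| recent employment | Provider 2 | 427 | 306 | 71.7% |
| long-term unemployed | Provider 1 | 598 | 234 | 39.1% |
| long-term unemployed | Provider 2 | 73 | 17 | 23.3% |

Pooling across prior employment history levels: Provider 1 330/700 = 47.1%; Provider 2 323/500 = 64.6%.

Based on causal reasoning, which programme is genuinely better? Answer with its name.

Provider 1

Within every prior employment history level Provider 1 has the higher rate, yet pooled Provider 2 does — Simpson's reversal.
Prior employment history satisfies the back-door criterion: it is not a descendant of the programme, and it blocks the spurious path from programme to outcome. Adjusting for it (i.e., using the within-prior employment history rates) gives the causal effect.
Within each level — recent employment: 94.1% vs 71.7%; long-term unemployed: 39.1% vs 23.3% — Provider 1 is higher every time.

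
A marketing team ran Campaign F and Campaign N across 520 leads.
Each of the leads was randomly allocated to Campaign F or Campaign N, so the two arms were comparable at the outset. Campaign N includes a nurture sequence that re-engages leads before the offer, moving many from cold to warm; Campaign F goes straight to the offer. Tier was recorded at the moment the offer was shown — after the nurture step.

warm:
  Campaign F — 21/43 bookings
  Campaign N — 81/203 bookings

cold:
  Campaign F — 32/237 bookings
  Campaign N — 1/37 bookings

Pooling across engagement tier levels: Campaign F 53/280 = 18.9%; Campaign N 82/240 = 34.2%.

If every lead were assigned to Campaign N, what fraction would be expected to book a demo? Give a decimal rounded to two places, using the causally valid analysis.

0.34

Engagement tier is downstream of the campaign. One should not condition on a consequence of treatment, so the overall rates are the right comparison.
So P(outcome | do(Campaign N)) is just the pooled rate for Campaign N: 82/240 = 0.342.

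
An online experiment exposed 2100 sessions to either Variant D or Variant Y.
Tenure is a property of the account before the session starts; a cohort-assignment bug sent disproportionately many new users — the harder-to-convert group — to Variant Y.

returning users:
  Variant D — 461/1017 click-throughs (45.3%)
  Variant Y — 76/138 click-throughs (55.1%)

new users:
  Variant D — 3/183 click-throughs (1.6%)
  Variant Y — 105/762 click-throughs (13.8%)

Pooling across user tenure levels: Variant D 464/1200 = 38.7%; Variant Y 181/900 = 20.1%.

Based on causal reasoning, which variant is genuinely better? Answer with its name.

User tenure satisfies the back-door criterion: it is not a descendant of the variant, and it blocks the spurious path from variant to outcome. Adjusting for it (i.e., using the within-user tenure rates) gives the causal effect.
Within each level — returning users: 45.3% vs 55.1%; new users: 1.6% vs 13.8% — Variant Y is higher every time.

Variant Y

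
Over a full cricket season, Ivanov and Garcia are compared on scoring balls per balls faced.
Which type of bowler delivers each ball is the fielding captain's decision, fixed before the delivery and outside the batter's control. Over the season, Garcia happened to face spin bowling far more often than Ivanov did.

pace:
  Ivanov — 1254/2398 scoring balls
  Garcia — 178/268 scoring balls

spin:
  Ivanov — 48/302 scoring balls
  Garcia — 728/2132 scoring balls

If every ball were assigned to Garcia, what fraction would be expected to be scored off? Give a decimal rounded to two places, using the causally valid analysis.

Bowling type is set before the player has any effect — it is not caused by the player — and it independently drives the outcome. That makes it a confounder, so the causal comparison is within bowling type levels.
Standardising Garcia to the population bowling type mix: 0.523·178/268 + 0.477·728/2132 = 0.510.

0.51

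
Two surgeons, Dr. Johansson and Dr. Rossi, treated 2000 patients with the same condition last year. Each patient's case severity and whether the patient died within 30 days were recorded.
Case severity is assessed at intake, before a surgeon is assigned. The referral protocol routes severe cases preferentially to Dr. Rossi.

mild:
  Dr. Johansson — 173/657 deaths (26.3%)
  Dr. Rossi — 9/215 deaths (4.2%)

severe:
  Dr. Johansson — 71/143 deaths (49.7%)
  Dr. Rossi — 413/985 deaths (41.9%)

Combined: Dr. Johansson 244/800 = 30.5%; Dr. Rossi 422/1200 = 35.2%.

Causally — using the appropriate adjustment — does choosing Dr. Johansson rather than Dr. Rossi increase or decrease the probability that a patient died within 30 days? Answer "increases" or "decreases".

increases

Case severity satisfies the back-door criterion: it is not a descendant of the surgeon, and it blocks the spurious path from surgeon to outcome. Adjusting for it (i.e., using the within-case severity rates) gives the causal effect.
Within each level — mild: 26.3% vs 4.2%; severe: 49.7% vs 41.9% — Dr. Rossi is lower every time.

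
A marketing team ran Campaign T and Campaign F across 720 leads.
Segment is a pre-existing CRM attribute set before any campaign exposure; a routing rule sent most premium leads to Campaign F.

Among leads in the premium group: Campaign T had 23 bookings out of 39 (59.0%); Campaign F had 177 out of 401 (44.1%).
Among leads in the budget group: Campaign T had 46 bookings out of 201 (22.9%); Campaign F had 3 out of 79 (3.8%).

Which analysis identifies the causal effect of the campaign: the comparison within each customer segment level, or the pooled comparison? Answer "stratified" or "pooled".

The customer segment-specific comparison favours Campaign T throughout, but the pooled figures favour Campaign F. The question is whether to condition on customer segment.
Customer segment is set before the campaign has any effect — it is not caused by the campaign — and it independently drives the outcome. That makes it a confounder, so the causal comparison is within customer segment levels.
Within each level — premium: 59.0% vs 44.1%; budget: 22.9% vs 3.8% — Campaign T is higher every time.

stratified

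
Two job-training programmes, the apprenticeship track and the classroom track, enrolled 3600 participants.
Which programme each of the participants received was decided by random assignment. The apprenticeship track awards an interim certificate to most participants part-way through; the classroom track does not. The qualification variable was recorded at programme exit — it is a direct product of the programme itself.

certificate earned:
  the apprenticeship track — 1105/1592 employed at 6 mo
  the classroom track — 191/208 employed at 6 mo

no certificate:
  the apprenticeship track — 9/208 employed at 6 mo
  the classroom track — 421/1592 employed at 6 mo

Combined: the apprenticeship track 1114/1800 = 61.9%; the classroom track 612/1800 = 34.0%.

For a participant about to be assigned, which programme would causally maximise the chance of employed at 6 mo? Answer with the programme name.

the apprenticeship track

Because the programme influences qualification attained during the programme, qualification attained during the programme is a post-treatment mediator, not a confounder. Stratifying on it would bias the estimate; the causal effect is the crude pooled difference.
Pooled: the apprenticeship track 61.9% vs the classroom track 34.0%; the apprenticeship track is higher overall.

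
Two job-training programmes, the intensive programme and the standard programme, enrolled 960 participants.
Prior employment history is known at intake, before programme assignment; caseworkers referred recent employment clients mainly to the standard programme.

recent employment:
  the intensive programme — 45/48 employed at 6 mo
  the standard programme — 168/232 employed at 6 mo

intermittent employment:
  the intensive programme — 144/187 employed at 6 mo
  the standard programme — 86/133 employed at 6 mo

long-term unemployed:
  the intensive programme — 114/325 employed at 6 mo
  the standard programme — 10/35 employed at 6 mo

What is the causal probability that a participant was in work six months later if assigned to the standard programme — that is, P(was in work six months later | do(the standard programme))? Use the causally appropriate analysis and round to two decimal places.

The stratified and pooled comparisons disagree (the intensive programme wins within each prior employment history; the standard programme wins overall), so the answer turns on the causal role of prior employment history.
Prior employment history satisfies the back-door criterion: it is not a descendant of the programme, and it blocks the spurious path from programme to outcome. Adjusting for it (i.e., using the within-prior employment history rates) gives the causal effect.
Standardising the standard programme to the population prior employment history mix: 0.292·168/232 + 0.333·86/133 + 0.375·10/35 = 0.534.

0.53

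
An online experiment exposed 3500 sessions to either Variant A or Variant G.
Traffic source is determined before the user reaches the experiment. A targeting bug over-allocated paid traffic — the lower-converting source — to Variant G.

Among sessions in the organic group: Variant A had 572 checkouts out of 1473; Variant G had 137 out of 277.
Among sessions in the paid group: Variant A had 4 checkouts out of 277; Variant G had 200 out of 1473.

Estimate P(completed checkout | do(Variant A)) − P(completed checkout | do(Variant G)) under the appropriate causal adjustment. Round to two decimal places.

-0.11

Since traffic source is a pre-existing factor (not a product of the variant) and it affects the outcome on its own, it is a confounder. The stratified rates, not the pooled rate, identify the causal effect.
Adjusting over the population distribution of traffic source: 0.500·(0.388−0.495) + 0.500·(0.014−0.136) = -0.114.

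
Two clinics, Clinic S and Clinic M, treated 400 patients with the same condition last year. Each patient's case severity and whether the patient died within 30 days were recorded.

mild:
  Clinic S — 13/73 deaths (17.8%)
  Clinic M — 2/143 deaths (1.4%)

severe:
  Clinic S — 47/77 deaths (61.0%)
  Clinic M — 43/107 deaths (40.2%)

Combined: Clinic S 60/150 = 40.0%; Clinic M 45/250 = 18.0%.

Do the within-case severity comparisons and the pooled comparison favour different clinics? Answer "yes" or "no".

no

Within each case severity level (mild 17.8% vs 1.4%; severe 61.0% vs 40.2%), Clinic M has the lower rate every time. Pooled: 40.0% vs 18.0% — Clinic M has the lower rate overall. They agree.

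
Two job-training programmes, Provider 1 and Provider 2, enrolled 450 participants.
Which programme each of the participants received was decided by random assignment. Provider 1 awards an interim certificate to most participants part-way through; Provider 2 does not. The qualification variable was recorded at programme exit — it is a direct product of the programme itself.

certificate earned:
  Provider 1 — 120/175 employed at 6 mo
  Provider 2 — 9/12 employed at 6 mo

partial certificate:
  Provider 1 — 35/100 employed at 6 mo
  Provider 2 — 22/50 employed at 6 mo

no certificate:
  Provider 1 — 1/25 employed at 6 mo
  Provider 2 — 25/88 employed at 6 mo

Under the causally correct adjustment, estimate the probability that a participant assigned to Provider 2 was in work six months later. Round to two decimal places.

0.37

The stratified and pooled comparisons disagree (Provider 2 wins within each qualification attained during the programme; Provider 1 wins overall), so the answer turns on the causal role of qualification attained during the programme.
Stratifying would compare programmes among participants the programmes themselves sorted into qualification attained during the programme groups — a form of selection on an intermediate. The unconditioned pooled rates give the total causal effect.
So P(outcome | do(Provider 2)) is just the pooled rate for Provider 2: 56/150 = 0.373.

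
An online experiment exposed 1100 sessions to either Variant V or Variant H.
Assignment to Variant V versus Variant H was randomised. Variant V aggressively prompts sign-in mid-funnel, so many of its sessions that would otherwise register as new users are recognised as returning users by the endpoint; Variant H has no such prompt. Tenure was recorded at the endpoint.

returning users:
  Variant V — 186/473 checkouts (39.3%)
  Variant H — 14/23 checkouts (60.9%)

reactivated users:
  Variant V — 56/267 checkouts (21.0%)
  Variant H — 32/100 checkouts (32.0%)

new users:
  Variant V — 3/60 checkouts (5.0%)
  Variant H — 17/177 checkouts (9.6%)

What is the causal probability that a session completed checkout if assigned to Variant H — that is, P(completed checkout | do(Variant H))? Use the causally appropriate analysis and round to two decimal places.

0.21

User tenure is downstream of the variant. One should not condition on a consequence of treatment, so the overall rates are the right comparison.
So P(outcome | do(Variant H)) is just the pooled rate for Variant H: 63/300 = 0.210.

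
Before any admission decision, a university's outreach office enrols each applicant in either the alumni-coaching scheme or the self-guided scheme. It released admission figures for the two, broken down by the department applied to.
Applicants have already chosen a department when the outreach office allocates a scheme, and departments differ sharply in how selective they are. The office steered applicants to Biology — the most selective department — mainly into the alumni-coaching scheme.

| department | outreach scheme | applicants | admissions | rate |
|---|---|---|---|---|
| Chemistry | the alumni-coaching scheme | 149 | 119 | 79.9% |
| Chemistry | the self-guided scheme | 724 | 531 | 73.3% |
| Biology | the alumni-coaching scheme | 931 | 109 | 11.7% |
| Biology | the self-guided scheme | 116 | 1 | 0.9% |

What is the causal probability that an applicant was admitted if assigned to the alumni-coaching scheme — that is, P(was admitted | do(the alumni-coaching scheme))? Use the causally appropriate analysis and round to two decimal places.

0.43

the alumni-coaching scheme is higher inside every department stratum but the self-guided scheme is higher in aggregate. Whether to stratify depends on how department relates to the outreach scheme.
Here department is a common cause — it drives both which outreach scheme a case falls under and the outcome. The crude comparison mixes populations; the stratum-specific rates are the causally relevant ones.
Standardising the alumni-coaching scheme to the population department mix: 0.455·119/149 + 0.545·109/931 = 0.427.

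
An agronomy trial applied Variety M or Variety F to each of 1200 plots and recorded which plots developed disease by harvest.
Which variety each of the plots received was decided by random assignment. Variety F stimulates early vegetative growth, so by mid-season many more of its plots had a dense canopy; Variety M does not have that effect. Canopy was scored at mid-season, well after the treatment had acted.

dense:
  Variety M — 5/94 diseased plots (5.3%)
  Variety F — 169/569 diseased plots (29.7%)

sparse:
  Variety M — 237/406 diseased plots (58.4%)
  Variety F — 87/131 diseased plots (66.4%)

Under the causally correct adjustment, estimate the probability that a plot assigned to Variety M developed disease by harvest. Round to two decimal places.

Mid-season canopy lies on the pathway variety → mid-season canopy → outcome, so adjusting for it blocks the indirect effect. For the total causal effect of variety, use the unadjusted pooled rates.
So P(outcome | do(Variety M)) is just the pooled rate for Variety M: 242/500 = 0.484.

0.48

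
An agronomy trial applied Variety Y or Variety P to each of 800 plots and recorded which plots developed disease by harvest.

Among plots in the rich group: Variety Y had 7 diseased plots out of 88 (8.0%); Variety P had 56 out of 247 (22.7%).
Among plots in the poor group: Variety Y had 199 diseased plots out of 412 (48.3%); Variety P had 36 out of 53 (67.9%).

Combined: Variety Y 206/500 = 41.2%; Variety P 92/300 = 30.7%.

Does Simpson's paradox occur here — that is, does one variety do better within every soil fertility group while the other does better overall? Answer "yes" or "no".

yes

Within each soil fertility level (rich 8.0% vs 22.7%; poor 48.3% vs 67.9%), Variety Y has the lower rate every time. Pooled: 41.2% vs 30.7% — Variety P has the lower rate overall. The two comparisons disagree.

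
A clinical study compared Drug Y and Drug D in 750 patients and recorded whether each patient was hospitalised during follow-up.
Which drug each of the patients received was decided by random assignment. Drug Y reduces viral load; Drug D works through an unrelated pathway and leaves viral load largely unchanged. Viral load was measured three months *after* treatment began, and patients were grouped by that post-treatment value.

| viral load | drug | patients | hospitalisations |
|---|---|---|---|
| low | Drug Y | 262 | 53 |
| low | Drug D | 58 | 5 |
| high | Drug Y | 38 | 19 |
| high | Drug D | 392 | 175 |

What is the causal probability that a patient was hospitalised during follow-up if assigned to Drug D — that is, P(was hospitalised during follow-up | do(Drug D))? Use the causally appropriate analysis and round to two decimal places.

Stratifying would compare drugs among patients the drugs themselves sorted into viral load groups — a form of selection on an intermediate. The unconditioned pooled rates give the total causal effect.
So P(outcome | do(Drug D)) is just the pooled rate for Drug D: 180/450 = 0.400.

0.40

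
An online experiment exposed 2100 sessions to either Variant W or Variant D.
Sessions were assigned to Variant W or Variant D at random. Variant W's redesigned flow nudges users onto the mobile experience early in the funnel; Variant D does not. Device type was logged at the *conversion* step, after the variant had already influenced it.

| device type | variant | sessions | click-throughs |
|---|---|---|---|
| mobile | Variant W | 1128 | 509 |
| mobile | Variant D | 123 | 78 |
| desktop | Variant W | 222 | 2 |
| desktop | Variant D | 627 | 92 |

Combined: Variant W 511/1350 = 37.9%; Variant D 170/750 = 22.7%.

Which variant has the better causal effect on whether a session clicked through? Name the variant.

The stratified and pooled comparisons disagree (Variant D wins within each device type; Variant W wins overall), so the answer turns on the causal role of device type.
Device type here is a post-treatment variable shaped by the variant; conditioning on it would introduce bias rather than remove it. The overall comparison is the causal one.
Pooled: Variant W 37.9% vs Variant D 22.7%; Variant W is higher overall.

Variant W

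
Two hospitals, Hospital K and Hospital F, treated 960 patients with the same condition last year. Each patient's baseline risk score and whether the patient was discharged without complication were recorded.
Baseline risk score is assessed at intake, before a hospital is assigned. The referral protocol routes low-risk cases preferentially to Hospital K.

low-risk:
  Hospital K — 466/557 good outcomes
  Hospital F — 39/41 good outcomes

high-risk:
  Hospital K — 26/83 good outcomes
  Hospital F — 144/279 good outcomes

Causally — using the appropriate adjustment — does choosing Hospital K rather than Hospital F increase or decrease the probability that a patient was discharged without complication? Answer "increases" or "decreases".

decreases

Here baseline risk score is a common cause — it drives both which hospital a case falls under and the outcome. The crude comparison mixes populations; the stratum-specific rates are the causally relevant ones.
Within each level — low-risk: 83.7% vs 95.1%; high-risk: 31.3% vs 51.6% — Hospital F is higher every time.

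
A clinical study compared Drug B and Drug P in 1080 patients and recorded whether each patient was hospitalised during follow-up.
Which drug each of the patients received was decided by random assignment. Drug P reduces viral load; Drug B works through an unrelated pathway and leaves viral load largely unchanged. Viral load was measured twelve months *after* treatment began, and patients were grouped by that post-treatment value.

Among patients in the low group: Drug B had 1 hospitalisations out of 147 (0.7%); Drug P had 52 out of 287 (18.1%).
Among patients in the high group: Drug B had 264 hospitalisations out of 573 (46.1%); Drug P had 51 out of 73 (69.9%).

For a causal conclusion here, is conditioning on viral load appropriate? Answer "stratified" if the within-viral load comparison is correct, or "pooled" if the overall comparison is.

pooled

Viral load is downstream of the drug. One should not condition on a consequence of treatment, so the overall rates are the right comparison.
Pooled: Drug B 36.8% vs Drug P 28.6%; Drug P is lower overall.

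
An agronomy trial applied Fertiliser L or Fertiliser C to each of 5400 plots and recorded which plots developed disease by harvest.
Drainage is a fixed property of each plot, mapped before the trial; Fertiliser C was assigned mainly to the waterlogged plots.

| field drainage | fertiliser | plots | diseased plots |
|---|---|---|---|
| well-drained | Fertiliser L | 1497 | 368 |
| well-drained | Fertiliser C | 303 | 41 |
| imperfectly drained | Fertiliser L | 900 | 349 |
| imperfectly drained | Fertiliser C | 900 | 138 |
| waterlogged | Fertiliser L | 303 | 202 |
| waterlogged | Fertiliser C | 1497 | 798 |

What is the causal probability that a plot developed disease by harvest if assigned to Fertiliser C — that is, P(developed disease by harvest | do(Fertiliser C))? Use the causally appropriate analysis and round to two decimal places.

Field drainage differs across fertilisers for reasons unrelated to any effect of the fertiliser itself, and it separately predicts the outcome — a classic confounder. We must compare within field drainage levels.
Standardising Fertiliser C to the population field drainage mix: 0.333·41/303 + 0.333·138/900 + 0.333·798/1497 = 0.274.

0.27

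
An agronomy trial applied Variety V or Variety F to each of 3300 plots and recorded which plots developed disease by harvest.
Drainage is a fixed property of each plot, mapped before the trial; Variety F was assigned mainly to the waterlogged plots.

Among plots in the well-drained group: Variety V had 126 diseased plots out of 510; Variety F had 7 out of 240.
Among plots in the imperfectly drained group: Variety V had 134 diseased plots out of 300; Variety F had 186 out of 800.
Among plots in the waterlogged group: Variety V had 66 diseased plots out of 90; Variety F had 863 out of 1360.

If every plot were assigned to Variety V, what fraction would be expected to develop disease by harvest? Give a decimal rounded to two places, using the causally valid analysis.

The stratified and pooled comparisons disagree (Variety F wins within each field drainage; Variety V wins overall), so the answer turns on the causal role of field drainage.
Field drainage satisfies the back-door criterion: it is not a descendant of the variety, and it blocks the spurious path from variety to outcome. Adjusting for it (i.e., using the within-field drainage rates) gives the causal effect.
Standardising Variety V to the population field drainage mix: 0.227·126/510 + 0.333·134/300 + 0.439·66/90 = 0.527.

0.53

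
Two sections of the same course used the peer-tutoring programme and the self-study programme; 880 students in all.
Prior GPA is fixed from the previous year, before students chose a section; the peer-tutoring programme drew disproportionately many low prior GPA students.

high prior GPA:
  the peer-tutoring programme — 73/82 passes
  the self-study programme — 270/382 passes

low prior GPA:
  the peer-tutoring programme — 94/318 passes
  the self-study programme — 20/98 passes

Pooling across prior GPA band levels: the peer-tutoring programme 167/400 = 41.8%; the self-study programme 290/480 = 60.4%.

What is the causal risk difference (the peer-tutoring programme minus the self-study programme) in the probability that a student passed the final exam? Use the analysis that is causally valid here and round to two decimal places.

Nothing the teaching method does changes prior GPA band; the imbalance is an allocation artefact. With prior GPA band also predicting the outcome, the pooled figure is confounded, and the within-stratum comparison is the causal one.
Adjusting over the population distribution of prior GPA band: 0.527·(0.890−0.707) + 0.473·(0.296−0.204) = +0.140.

+0.14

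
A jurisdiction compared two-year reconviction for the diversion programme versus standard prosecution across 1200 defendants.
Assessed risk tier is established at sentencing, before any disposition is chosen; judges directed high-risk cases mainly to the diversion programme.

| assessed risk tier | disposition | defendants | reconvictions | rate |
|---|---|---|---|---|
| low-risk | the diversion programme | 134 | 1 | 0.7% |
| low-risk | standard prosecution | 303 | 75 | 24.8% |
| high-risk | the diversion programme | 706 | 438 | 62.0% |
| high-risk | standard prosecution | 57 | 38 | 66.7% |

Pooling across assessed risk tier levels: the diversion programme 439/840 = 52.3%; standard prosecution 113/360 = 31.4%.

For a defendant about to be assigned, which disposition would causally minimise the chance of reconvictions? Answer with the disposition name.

The stratified and pooled comparisons disagree (the diversion programme wins within each assessed risk tier; standard prosecution wins overall), so the answer turns on the causal role of assessed risk tier.
Assessed risk tier satisfies the back-door criterion: it is not a descendant of the disposition, and it blocks the spurious path from disposition to outcome. Adjusting for it (i.e., using the within-assessed risk tier rates) gives the causal effect.
Within each level — low-risk: 0.7% vs 24.8%; high-risk: 62.0% vs 66.7% — the diversion programme is lower every time.

the diversion programme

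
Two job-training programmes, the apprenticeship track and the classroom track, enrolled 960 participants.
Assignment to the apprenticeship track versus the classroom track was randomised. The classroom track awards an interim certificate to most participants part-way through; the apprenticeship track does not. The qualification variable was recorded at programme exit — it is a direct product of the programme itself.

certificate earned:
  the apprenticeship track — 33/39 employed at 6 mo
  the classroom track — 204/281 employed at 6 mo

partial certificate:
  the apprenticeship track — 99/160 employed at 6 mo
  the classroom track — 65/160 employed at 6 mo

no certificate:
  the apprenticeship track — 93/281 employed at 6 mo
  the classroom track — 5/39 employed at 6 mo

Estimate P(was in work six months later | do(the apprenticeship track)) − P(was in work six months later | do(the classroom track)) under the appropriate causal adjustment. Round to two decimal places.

-0.10

The qualification attained during the programme-specific comparison favours the apprenticeship track throughout, but the pooled figures favour the classroom track. The question is whether to condition on qualification attained during the programme.
Stratifying would compare programmes among participants the programmes themselves sorted into qualification attained during the programme groups — a form of selection on an intermediate. The unconditioned pooled rates give the total causal effect.
The causal difference is the pooled difference: 0.469 − 0.571 = -0.102.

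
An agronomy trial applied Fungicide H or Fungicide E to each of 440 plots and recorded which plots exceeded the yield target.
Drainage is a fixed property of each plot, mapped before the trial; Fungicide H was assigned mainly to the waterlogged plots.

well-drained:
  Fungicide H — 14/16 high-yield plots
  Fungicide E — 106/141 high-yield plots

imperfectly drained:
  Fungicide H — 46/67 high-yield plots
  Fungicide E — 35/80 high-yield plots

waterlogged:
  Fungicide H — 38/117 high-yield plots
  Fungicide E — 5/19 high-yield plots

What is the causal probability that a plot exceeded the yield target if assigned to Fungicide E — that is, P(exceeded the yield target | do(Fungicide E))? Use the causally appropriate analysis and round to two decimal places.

The stratified and pooled comparisons disagree (Fungicide H wins within each field drainage; Fungicide E wins overall), so the answer turns on the causal role of field drainage.
Field drainage is set before the fungicide has any effect — it is not caused by the fungicide — and it independently drives the outcome. That makes it a confounder, so the causal comparison is within field drainage levels.
Standardising Fungicide E to the population field drainage mix: 0.357·106/141 + 0.334·35/80 + 0.309·5/19 = 0.496.

0.50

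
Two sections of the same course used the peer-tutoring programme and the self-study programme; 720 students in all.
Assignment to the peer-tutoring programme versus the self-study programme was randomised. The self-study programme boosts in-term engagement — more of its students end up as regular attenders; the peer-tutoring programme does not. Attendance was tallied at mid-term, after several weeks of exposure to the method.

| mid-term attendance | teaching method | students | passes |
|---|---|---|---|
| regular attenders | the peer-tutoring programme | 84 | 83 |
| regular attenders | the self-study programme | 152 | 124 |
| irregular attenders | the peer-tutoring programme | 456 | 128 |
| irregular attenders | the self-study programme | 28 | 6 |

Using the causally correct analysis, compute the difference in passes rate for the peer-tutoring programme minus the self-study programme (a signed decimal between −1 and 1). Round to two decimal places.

Stratifying would compare teaching methods among students the teaching methods themselves sorted into mid-term attendance groups — a form of selection on an intermediate. The unconditioned pooled rates give the total causal effect.
The causal difference is the pooled difference: 0.391 − 0.722 = -0.331.

-0.33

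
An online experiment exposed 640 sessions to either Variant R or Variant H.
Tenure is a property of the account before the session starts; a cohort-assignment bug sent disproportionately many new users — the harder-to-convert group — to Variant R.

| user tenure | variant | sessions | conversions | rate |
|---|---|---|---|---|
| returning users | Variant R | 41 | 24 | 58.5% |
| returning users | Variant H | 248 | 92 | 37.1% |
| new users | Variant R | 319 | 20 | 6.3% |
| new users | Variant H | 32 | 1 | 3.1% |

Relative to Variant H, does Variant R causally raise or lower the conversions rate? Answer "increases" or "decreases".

increases

The imbalance in user tenure arose from how sessions were allocated, not from anything the variant did; and user tenure independently affects the outcome. The pooled gap is confounded — condition on user tenure.
Within each level — returning users: 58.5% vs 37.1%; new users: 6.3% vs 3.1% — Variant R is higher every time.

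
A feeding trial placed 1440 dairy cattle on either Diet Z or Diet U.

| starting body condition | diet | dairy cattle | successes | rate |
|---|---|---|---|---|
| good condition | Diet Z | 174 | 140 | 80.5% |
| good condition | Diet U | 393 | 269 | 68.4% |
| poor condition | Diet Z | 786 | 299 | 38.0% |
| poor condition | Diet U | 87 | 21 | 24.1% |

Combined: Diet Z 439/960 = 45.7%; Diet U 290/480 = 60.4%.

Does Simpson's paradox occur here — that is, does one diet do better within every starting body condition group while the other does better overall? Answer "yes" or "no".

Within each starting body condition level (good condition 80.5% vs 68.4%; poor condition 38.0% vs 24.1%), Diet Z has the higher rate every time. Pooled: 45.7% vs 60.4% — Diet U has the higher rate overall. The two comparisons disagree.

yes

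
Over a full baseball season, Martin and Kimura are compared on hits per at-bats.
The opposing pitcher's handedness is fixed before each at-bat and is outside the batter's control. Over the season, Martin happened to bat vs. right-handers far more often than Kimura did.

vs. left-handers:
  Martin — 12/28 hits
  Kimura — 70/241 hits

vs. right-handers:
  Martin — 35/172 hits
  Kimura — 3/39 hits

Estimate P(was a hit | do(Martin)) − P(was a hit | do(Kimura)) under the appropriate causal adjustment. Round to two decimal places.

+0.13

Martin is higher inside every pitcher handedness stratum but Kimura is higher in aggregate. Whether to stratify depends on how pitcher handedness relates to the player.
Since pitcher handedness is a pre-existing factor (not a product of the player) and it affects the outcome on its own, it is a confounder. The stratified rates, not the pooled rate, identify the causal effect.
Adjusting over the population distribution of pitcher handedness: 0.560·(0.429−0.290) + 0.440·(0.203−0.077) = +0.133.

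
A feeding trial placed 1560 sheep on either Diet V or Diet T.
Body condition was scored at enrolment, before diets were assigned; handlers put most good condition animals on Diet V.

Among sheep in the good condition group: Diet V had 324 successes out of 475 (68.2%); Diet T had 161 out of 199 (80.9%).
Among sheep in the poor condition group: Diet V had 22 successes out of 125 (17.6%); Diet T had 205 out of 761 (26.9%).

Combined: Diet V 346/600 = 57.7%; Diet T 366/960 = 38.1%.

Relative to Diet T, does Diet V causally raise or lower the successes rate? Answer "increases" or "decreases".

The stratified and pooled comparisons disagree (Diet T wins within each starting body condition; Diet V wins overall), so the answer turns on the causal role of starting body condition.
Starting body condition is set before the diet has any effect — it is not caused by the diet — and it independently drives the outcome. That makes it a confounder, so the causal comparison is within starting body condition levels.
Within each level — good condition: 68.2% vs 80.9%; poor condition: 17.6% vs 26.9% — Diet T is higher every time.

decreases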